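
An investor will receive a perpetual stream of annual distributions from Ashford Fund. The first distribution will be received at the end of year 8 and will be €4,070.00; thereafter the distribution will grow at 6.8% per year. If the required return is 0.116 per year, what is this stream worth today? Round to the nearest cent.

€39328.18

Value at end of year 7: C₁ / (r − g) = €4,070.00 / (0.116 − 0.068) = €84,791.6667
Discount to today: PV = €84,791.6667 / (1 + 0.116)^7 = €84,791.6667 / 2.156003 = €39,328.18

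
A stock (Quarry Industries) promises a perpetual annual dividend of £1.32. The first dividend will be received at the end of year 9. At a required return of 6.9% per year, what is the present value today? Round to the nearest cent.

£11.22

Value at end of year 8: C / r = £1.32 / 0.069 = £19.1304
Discount to today: PV = £19.1304 / (1 + 0.069)^8 = £19.1304 / 1.705382 = £11.22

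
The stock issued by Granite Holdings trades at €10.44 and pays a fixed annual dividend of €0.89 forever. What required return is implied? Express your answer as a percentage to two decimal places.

P = C/r ⇒ r = C/P = €0.89/€10.44 = 0.085249

8.52%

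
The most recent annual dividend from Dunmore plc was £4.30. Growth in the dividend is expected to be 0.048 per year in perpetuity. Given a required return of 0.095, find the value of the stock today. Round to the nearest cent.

D₁ = D₀ × (1 + g) = £4.30 × 1.048 = £4.5064
Growing perpetuity: P = D₁ / (r − g) = £4.5064 / (0.095 − 0.048) = £95.88

£95.88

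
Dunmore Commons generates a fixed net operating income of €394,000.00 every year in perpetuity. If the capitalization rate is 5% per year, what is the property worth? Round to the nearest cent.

Level perpetuity: PV = C / r = €394,000.00 / 0.05 = €7,880,000.00

€7880000.00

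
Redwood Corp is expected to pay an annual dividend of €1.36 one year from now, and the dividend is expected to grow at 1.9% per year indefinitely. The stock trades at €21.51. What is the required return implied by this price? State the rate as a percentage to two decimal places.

8.22%

P = D₁/(r − g) ⇒ r = D₁/P + g = €1.3600/€21.51 + 0.019 = 0.063226 + 0.019 = 0.082226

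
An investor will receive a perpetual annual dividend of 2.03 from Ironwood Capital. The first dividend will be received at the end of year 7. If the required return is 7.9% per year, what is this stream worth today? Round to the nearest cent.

16.28

Value at end of year 6: C / r = 2.03 / 0.079 = 25.6962
Discount to today: PV = 25.6962 / (1 + 0.079)^6 = 25.6962 / 1.578079 = 16.28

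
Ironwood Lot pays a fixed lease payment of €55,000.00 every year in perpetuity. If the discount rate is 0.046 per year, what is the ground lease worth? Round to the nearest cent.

Level perpetuity: PV = C / r = €55,000.00 / 0.046 = €1,195,652.17

€1195652.17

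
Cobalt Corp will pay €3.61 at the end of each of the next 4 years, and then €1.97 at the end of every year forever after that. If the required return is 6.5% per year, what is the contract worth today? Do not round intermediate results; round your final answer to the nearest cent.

€35.93

PV of 4-year annuity: €3.61 × [1 − (1+0.065)^−4] / 0.065 = 12.36713
Perpetuity value at year 4: €1.97 / 0.065 = 30.30769
PV of perpetuity: 30.30769 / (1+0.065)^4 = 23.55887
Total PV = 12.36713 + 23.55887 = 35.92600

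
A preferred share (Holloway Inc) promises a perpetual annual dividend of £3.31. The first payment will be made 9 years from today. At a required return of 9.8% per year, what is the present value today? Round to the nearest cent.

£15.99

Value at end of year 8: C / r = £3.31 / 0.098 = £33.7755
Discount to today: PV = £33.7755 / (1 + 0.098)^8 = £33.7755 / 2.112607 = £15.99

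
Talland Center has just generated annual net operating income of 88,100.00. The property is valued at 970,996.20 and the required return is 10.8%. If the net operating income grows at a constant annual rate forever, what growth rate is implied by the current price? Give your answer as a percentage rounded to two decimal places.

1.58%

P = D₀(1+g)/(r−g) ⇒ P(r−g) = D₀(1+g) ⇒ g(P+D₀) = P·r − D₀
g = (P·r − D₀)/(P + D₀) = (970,996.20×0.108 − 88,100.00) / (970,996.20 + 88,100.00) = 0.015832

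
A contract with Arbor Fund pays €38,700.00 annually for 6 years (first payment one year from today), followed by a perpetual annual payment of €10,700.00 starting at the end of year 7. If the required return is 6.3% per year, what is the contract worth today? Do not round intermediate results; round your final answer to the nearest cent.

€306238.07

PV of 6-year annuity: €38,700.00 × [1 − (1+0.063)^−6] / 0.063 = 188519.86037
Perpetuity value at year 6: €10,700.00 / 0.063 = 169841.26984
PV of perpetuity: 169841.26984 / (1+0.063)^6 = 117718.20767
Total PV = 188519.86037 + 117718.20767 = 306238.06804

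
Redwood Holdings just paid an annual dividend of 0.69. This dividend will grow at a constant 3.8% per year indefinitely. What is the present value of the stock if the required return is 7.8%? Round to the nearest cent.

D₁ = D₀ × (1 + g) = 0.69 × 1.038 = 0.7162
Growing perpetuity: P = D₁ / (r − g) = 0.7162 / (0.078 − 0.038) = 17.91

17.91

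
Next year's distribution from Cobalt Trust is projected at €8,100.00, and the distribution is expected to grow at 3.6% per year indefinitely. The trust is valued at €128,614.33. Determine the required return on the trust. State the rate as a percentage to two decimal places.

9.90%

P = D₁/(r − g) ⇒ r = D₁/P + g = €8,100.0000/€128,614.33 + 0.036 = 0.062979 + 0.036 = 0.098979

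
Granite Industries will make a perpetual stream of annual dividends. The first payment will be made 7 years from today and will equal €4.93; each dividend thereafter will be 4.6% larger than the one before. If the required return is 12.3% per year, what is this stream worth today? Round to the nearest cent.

Value at end of year 6: C₁ / (r − g) = €4.93 / (0.123 − 0.046) = €64.0260
Discount to today: PV = €64.0260 / (1 + 0.123)^6 = €64.0260 / 2.005758 = €31.92

€31.92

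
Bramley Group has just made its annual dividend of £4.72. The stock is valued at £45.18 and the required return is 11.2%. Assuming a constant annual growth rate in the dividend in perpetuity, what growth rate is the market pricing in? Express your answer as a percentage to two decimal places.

0.68%

P = D₀(1+g)/(r−g) ⇒ P(r−g) = D₀(1+g) ⇒ g(P+D₀) = P·r − D₀
g = (P·r − D₀)/(P + D₀) = (£45.18×0.112 − £4.72) / (£45.18 + £4.72) = 0.006817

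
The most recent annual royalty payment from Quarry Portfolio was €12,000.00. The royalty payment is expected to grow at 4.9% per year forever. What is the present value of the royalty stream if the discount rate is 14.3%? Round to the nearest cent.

€133914.89

D₁ = D₀ × (1 + g) = €12,000.00 × 1.049 = €12,588.0000
Growing perpetuity: P = D₁ / (r − g) = €12,588.0000 / (0.143 − 0.049) = €133,914.89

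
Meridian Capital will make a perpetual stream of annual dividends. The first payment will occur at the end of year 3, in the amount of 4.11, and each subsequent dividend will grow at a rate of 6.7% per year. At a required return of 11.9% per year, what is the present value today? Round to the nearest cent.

63.12

Value at end of year 2: C₁ / (r − g) = 4.11 / (0.119 − 0.067) = 79.0385
Discount to today: PV = 79.0385 / (1 + 0.119)^2 = 79.0385 / 1.252161 = 63.12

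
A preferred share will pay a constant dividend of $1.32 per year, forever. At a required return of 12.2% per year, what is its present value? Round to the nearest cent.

$10.82

Level perpetuity: PV = C / r = $1.32 / 0.122 = $10.82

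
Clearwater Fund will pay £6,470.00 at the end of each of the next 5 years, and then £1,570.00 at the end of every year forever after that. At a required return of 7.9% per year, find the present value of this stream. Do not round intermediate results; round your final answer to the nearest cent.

PV of 5-year annuity: £6,470.00 × [1 − (1+0.079)^−5] / 0.079 = 25901.06301
Perpetuity value at year 5: £1,570.00 / 0.079 = 19873.41772
PV of perpetuity: 19873.41772 / (1+0.079)^5 = 13588.30661
Total PV = 25901.06301 + 13588.30661 = 39489.36961

£39489.37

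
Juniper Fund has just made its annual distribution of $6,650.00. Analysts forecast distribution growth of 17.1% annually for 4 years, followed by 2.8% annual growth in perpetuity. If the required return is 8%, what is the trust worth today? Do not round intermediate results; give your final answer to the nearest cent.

$214391.01

D_1 = 7787.15000
D_2 = 9118.75265
D_3 = 10678.05935
D_4 = 12504.00750
Terminal value at year 4: TV = D_4×(1+g_2)/(r−g_2) = 12854.11971/0.052 = 247194.60986
P_0 = D_1/(1+r)^1 + D_2/(1+r)^2 + D_3/(1+r)^3 + D_4/(1+r)^4 + TV/(1+r)^4
    = 7210.32407 + 7817.86064 + 8476.58779 + 9190.81879 + 181695.41770 = 214391.00899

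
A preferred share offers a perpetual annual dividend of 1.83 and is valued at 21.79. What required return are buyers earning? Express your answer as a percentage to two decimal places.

8.40%

P = C/r ⇒ r = C/P = 1.83/21.79 = 0.083983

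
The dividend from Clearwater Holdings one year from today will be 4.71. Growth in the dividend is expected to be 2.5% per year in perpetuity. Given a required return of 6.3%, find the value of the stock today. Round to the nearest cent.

Growing perpetuity: P = D₁ / (r − g) = 4.7100 / (0.063 − 0.025) = 123.95

123.95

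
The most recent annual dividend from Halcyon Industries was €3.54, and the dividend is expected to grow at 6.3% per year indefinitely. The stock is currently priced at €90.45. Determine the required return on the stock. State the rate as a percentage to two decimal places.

D₁ = €3.54 × 1.063 = €3.7630
P = D₁/(r − g) ⇒ r = D₁/P + g = €3.7630/€90.45 + 0.063 = 0.041603 + 0.063 = 0.104603

10.46%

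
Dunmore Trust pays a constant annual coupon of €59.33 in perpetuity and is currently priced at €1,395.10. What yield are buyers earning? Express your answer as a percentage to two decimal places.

P = C/r ⇒ r = C/P = €59.33/€1,395.10 = 0.042527

4.25%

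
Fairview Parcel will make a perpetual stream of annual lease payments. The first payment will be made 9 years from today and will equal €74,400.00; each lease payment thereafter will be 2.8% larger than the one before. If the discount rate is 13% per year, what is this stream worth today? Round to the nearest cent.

Value at end of year 8: C₁ / (r − g) = €74,400.00 / (0.13 − 0.028) = €729,411.7647
Discount to today: PV = €729,411.7647 / (1 + 0.13)^8 = €729,411.7647 / 2.658444 = €274,375.43

€274375.43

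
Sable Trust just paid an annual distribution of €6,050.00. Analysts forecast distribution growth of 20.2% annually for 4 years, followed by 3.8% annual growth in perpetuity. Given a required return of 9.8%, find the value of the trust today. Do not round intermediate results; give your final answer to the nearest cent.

€180817.04

D_1 = 7272.10000
D_2 = 8741.06420
D_3 = 10506.75917
D_4 = 12629.12452
Terminal value at year 4: TV = D_4×(1+g_2)/(r−g_2) = 13109.03125/0.06 = 218483.85420
P_0 = D_1/(1+r)^1 + D_2/(1+r)^2 + D_3/(1+r)^3 + D_4/(1+r)^4 + TV/(1+r)^4
    = 6623.04189 + 7250.36098 + 7937.09827 + 8688.88171 + 150317.65360 = 180817.03646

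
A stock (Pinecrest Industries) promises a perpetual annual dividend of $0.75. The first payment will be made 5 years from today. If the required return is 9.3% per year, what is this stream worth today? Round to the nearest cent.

Value at end of year 4: C / r = $0.75 / 0.093 = $8.0645
Discount to today: PV = $8.0645 / (1 + 0.093)^4 = $8.0645 / 1.427186 = $5.65

$5.65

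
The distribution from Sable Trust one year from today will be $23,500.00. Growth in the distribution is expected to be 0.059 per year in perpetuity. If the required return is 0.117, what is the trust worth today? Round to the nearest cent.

Growing perpetuity: P = D₁ / (r − g) = $23,500.0000 / (0.117 − 0.059) = $405,172.41

$405172.41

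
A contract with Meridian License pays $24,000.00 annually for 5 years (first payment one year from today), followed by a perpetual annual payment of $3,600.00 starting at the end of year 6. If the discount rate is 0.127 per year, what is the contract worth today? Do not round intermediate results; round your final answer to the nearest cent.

PV of 5-year annuity: $24,000.00 × [1 − (1+0.127)^−5] / 0.127 = 85035.12672
Perpetuity value at year 5: $3,600.00 / 0.127 = 28346.45669
PV of perpetuity: 28346.45669 / (1+0.127)^5 = 15591.18769
Total PV = 85035.12672 + 15591.18769 = 100626.31440

$100626.31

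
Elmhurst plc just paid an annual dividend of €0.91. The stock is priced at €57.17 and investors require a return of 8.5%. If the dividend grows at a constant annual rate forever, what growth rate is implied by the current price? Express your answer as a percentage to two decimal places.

P = D₀(1+g)/(r−g) ⇒ P(r−g) = D₀(1+g) ⇒ g(P+D₀) = P·r − D₀
g = (P·r − D₀)/(P + D₀) = (€57.17×0.085 − €0.91) / (€57.17 + €0.91) = 0.068000

6.80%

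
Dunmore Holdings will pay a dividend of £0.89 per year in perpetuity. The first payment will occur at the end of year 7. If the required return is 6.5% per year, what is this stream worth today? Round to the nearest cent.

£9.38

Value at end of year 6: C / r = £0.89 / 0.065 = £13.6923
Discount to today: PV = £13.6923 / (1 + 0.065)^6 = £13.6923 / 1.459142 = £9.38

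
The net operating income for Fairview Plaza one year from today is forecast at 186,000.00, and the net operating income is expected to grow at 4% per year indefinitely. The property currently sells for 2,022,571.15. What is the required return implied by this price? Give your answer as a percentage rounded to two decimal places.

13.20%

P = D₁/(r − g) ⇒ r = D₁/P + g = 186,000.0000/2,022,571.15 + 0.04 = 0.091962 + 0.04 = 0.131962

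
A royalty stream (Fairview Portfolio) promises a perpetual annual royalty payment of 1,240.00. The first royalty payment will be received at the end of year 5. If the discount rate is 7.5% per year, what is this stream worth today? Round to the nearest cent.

Value at end of year 4: C / r = 1,240.00 / 0.075 = 16,533.3333
Discount to today: PV = 16,533.3333 / (1 + 0.075)^4 = 16,533.3333 / 1.335469 = 12,380.17

12380.17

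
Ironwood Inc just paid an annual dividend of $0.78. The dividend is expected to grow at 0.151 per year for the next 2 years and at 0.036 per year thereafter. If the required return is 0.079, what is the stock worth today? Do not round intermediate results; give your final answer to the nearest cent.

D_1 = 0.89778
D_2 = 1.03334
Terminal value at year 2: TV = D_2×(1+g_2)/(r−g_2) = 1.07055/0.043 = 24.89640
P_0 = D_1/(1+r)^1 + D_2/(1+r)^2 + TV/(1+r)^2
    = 0.83205 + 0.88757 + 21.38423 = 23.10385

$23.10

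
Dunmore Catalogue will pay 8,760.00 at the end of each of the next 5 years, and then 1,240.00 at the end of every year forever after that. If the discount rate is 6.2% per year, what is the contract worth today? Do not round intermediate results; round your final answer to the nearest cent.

51505.37

PV of 5-year annuity: 8,760.00 × [1 − (1+0.062)^−5] / 0.062 = 36700.40207
Perpetuity value at year 5: 1,240.00 / 0.062 = 20000.00000
PV of perpetuity: 20000.00000 / (1+0.062)^5 = 14804.96592
Total PV = 36700.40207 + 14804.96592 = 51505.36798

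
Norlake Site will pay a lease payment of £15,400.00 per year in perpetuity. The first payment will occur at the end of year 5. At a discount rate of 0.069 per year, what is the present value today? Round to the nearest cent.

Value at end of year 4: C / r = £15,400.00 / 0.069 = £223,188.4058
Discount to today: PV = £223,188.4058 / (1 + 0.069)^4 = £223,188.4058 / 1.305903 = £170,907.38

£170907.38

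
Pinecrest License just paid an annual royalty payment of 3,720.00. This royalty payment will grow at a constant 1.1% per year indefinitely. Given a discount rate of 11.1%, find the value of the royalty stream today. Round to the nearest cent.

37609.20

D₁ = D₀ × (1 + g) = 3,720.00 × 1.011 = 3,760.9200
Growing perpetuity: P = D₁ / (r − g) = 3,760.9200 / (0.111 − 0.011) = 37,609.20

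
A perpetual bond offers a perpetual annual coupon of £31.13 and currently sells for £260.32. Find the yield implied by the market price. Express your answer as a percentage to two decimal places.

P = C/r ⇒ r = C/P = £31.13/£260.32 = 0.119584

11.96%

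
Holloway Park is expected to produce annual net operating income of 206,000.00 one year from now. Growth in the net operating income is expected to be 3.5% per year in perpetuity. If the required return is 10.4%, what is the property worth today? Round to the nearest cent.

Growing perpetuity: P = D₁ / (r − g) = 206,000.0000 / (0.104 − 0.035) = 2,985,507.25

2985507.25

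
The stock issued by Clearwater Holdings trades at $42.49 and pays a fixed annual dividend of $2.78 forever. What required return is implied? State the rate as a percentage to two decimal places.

P = C/r ⇒ r = C/P = $2.78/$42.49 = 0.065427

6.54%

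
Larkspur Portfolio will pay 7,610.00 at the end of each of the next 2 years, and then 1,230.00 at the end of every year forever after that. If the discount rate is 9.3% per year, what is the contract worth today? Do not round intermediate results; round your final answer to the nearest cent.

PV of 2-year annuity: 7,610.00 × [1 − (1+0.093)^−2] / 0.093 = 13332.56044
Perpetuity value at year 2: 1,230.00 / 0.093 = 13225.80645
PV of perpetuity: 13225.80645 / (1+0.093)^2 = 11070.87224
Total PV = 13332.56044 + 11070.87224 = 24403.43268

24403.43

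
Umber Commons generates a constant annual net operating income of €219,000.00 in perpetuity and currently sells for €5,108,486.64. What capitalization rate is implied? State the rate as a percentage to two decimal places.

P = C/r ⇒ r = C/P = €219,000.00/€5,108,486.64 = 0.042870

4.29%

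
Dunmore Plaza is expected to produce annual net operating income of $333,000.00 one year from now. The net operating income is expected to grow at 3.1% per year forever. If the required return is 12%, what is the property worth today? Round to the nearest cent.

Growing perpetuity: P = D₁ / (r − g) = $333,000.0000 / (0.12 − 0.031) = $3,741,573.03

$3741573.03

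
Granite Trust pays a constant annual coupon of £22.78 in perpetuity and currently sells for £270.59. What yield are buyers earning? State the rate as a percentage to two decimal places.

8.42%

P = C/r ⇒ r = C/P = £22.78/£270.59 = 0.084186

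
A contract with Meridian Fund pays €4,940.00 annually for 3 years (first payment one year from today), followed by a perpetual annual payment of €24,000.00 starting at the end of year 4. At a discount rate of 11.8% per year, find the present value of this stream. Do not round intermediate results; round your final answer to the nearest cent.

€157453.13

PV of 3-year annuity: €4,940.00 × [1 − (1+0.118)^−3] / 0.118 = 11905.94360
Perpetuity value at year 3: €24,000.00 / 0.118 = 203389.83051
PV of perpetuity: 203389.83051 / (1+0.118)^3 = 145547.18953
Total PV = 11905.94360 + 145547.18953 = 157453.13313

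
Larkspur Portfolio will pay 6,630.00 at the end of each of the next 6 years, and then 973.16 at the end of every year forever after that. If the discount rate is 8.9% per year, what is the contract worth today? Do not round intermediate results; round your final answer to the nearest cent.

36386.34

PV of 6-year annuity: 6,630.00 × [1 − (1+0.089)^−6] / 0.089 = 29830.52308
Perpetuity value at year 6: 973.16 / 0.089 = 10934.38202
PV of perpetuity: 10934.38202 / (1+0.089)^6 = 6555.81915
Total PV = 29830.52308 + 6555.81915 = 36386.34223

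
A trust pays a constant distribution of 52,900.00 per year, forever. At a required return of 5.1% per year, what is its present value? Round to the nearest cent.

Level perpetuity: PV = C / r = 52,900.00 / 0.051 = 1,037,254.90

1037254.90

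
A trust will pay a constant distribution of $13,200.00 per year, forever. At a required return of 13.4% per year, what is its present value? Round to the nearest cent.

$98507.46

Level perpetuity: PV = C / r = $13,200.00 / 0.134 = $98,507.46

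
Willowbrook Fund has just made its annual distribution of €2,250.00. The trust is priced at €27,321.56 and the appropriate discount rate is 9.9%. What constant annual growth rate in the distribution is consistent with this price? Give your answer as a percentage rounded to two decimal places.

P = D₀(1+g)/(r−g) ⇒ P(r−g) = D₀(1+g) ⇒ g(P+D₀) = P·r − D₀
g = (P·r − D₀)/(P + D₀) = (€27,321.56×0.099 − €2,250.00) / (€27,321.56 + €2,250.00) = 0.015381

1.54%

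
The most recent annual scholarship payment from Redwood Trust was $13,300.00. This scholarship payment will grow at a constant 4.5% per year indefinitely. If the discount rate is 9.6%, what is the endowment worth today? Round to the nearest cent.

D₁ = D₀ × (1 + g) = $13,300.00 × 1.045 = $13,898.5000
Growing perpetuity: P = D₁ / (r − g) = $13,898.5000 / (0.096 − 0.045) = $272,519.61

$272519.61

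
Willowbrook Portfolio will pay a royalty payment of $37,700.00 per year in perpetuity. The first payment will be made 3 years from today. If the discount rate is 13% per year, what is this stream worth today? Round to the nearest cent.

Value at end of year 2: C / r = $37,700.00 / 0.13 = $290,000.0000
Discount to today: PV = $290,000.0000 / (1 + 0.13)^2 = $290,000.0000 / 1.276900 = $227,112.54

$227112.54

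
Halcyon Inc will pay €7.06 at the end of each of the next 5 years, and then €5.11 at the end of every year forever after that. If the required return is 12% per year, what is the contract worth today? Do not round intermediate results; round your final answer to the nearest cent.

PV of 5-year annuity: €7.06 × [1 − (1+0.12)^−5] / 0.12 = 25.44972
Perpetuity value at year 5: €5.11 / 0.12 = 42.58333
PV of perpetuity: 42.58333 / (1+0.12)^5 = 24.16293
Total PV = 25.44972 + 24.16293 = 49.61265

€49.61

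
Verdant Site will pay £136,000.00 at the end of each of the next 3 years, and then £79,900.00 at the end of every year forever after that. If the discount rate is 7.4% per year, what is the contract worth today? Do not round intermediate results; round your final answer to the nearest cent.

£1225884.51

PV of 3-year annuity: £136,000.00 × [1 − (1+0.074)^−3] / 0.074 = 354314.63049
Perpetuity value at year 3: £79,900.00 / 0.074 = 1079729.72973
PV of perpetuity: 1079729.72973 / (1+0.074)^3 = 871569.88432
Total PV = 354314.63049 + 871569.88432 = 1225884.51481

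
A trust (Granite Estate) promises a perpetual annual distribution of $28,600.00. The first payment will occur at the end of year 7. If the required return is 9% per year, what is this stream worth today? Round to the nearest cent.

Value at end of year 6: C / r = $28,600.00 / 0.09 = $317,777.7778
Discount to today: PV = $317,777.7778 / (1 + 0.09)^6 = $317,777.7778 / 1.677100 = $189,480.51

$189480.51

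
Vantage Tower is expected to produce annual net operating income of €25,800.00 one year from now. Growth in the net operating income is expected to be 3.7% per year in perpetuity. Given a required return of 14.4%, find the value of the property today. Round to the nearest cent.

€241121.50

Growing perpetuity: P = D₁ / (r − g) = €25,800.0000 / (0.144 − 0.037) = €241,121.50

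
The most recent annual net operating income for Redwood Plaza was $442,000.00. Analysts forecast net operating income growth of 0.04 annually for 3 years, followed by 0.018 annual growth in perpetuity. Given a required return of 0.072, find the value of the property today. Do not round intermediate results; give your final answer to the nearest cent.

D_1 = 459680.00000
D_2 = 478067.20000
D_3 = 497189.88800
Terminal value at year 3: TV = D_3×(1+g_2)/(r−g_2) = 506139.30598/0.054 = 9372950.11081
P_0 = D_1/(1+r)^1 + D_2/(1+r)^2 + D_3/(1+r)^3 + TV/(1+r)^3
    = 428805.97015 + 416005.79194 + 403587.70859 + 7608375.69165 = 8856775.16233

$8856775.16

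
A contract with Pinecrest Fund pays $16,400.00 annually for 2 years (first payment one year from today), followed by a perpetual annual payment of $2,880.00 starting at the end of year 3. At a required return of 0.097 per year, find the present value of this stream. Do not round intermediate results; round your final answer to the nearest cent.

PV of 2-year annuity: $16,400.00 × [1 − (1+0.097)^−2] / 0.097 = 28577.81519
Perpetuity value at year 2: $2,880.00 / 0.097 = 29690.72165
PV of perpetuity: 29690.72165 / (1+0.097)^2 = 24672.17849
Total PV = 28577.81519 + 24672.17849 = 53249.99368

$53249.99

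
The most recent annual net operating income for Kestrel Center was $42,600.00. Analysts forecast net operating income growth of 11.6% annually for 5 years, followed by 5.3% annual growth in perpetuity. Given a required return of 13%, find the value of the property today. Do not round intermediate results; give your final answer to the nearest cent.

$752576.47

D_1 = 47541.60000
D_2 = 53056.42560
D_3 = 59210.97097
D_4 = 66079.44360
D_5 = 73744.65906
Terminal value at year 5: TV = D_5×(1+g_2)/(r−g_2) = 77653.12599/0.077 = 1008482.15572
P_0 = D_1/(1+r)^1 + D_2/(1+r)^2 + D_3/(1+r)^3 + D_4/(1+r)^4 + D_5/(1+r)^5 + TV/(1+r)^5
    = 42072.21239 + 41550.96374 + 41036.17304 + 40527.76028 + 40025.64643 + 547363.71029 = 752576.46617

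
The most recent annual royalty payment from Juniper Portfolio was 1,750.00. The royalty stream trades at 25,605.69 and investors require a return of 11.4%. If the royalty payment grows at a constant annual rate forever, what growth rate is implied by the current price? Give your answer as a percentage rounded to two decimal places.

4.27%

P = D₀(1+g)/(r−g) ⇒ P(r−g) = D₀(1+g) ⇒ g(P+D₀) = P·r − D₀
g = (P·r − D₀)/(P + D₀) = (25,605.69×0.114 − 1,750.00) / (25,605.69 + 1,750.00) = 0.042735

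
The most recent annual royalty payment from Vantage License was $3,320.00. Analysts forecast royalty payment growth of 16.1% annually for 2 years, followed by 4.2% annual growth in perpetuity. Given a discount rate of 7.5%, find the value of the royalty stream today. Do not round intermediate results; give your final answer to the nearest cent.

D_1 = 3854.52000
D_2 = 4475.09772
Terminal value at year 2: TV = D_2×(1+g_2)/(r−g_2) = 4663.05182/0.033 = 141304.60073
P_0 = D_1/(1+r)^1 + D_2/(1+r)^2 + TV/(1+r)^2
    = 3585.60000 + 3872.44800 + 122275.47927 = 129733.52727

$129733.53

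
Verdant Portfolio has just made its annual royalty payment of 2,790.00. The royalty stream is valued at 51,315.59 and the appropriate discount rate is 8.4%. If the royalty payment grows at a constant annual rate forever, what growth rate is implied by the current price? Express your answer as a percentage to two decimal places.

2.81%

P = D₀(1+g)/(r−g) ⇒ P(r−g) = D₀(1+g) ⇒ g(P+D₀) = P·r − D₀
g = (P·r − D₀)/(P + D₀) = (51,315.59×0.084 − 2,790.00) / (51,315.59 + 2,790.00) = 0.028103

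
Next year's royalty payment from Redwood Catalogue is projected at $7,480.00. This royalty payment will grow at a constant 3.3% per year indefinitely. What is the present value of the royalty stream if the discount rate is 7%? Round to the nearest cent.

$202162.16

Growing perpetuity: P = D₁ / (r − g) = $7,480.0000 / (0.07 − 0.033) = $202,162.16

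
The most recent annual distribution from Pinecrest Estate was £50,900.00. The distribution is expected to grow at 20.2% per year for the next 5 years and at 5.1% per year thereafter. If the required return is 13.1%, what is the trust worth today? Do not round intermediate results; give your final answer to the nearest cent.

D_1 = 61181.80000
D_2 = 73540.52360
D_3 = 88395.70937
D_4 = 106251.64266
D_5 = 127714.47448
Terminal value at year 5: TV = D_5×(1+g_2)/(r−g_2) = 134227.91267/0.08 = 1677848.90844
P_0 = D_1/(1+r)^1 + D_2/(1+r)^2 + D_3/(1+r)^3 + D_4/(1+r)^4 + D_5/(1+r)^5 + TV/(1+r)^5
    = 54095.31388 + 57491.21776 + 61100.30393 + 64935.95520 + 69012.39447 + 906650.33234 = 1213285.51757

£1213285.52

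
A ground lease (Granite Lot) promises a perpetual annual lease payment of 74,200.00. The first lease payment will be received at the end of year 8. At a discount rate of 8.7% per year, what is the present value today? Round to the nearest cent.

475639.42

Value at end of year 7: C / r = 74,200.00 / 0.087 = 852,873.5632
Discount to today: PV = 852,873.5632 / (1 + 0.087)^7 = 852,873.5632 / 1.793109 = 475,639.42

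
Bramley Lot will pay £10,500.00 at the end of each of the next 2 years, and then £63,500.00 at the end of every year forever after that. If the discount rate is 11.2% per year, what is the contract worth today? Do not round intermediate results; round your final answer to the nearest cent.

£476441.02

PV of 2-year annuity: £10,500.00 × [1 − (1+0.112)^−2] / 0.112 = 17933.85436
Perpetuity value at year 2: £63,500.00 / 0.112 = 566964.28571
PV of perpetuity: 566964.28571 / (1+0.112)^2 = 458507.16652
Total PV = 17933.85436 + 458507.16652 = 476441.02087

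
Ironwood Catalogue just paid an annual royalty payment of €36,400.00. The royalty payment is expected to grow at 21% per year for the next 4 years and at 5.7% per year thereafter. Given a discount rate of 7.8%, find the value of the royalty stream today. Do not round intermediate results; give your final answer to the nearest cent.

€3104166.42

D_1 = 44044.00000
D_2 = 53293.24000
D_3 = 64484.82040
D_4 = 78026.63268
Terminal value at year 4: TV = D_4×(1+g_2)/(r−g_2) = 82474.15075/0.021 = 3927340.51176
P_0 = D_1/(1+r)^1 + D_2/(1+r)^2 + D_3/(1+r)^3 + D_4/(1+r)^4 + TV/(1+r)^4
    = 40857.14286 + 45860.05831 + 51475.57565 + 57778.70737 + 2908194.93740 = 3104166.42159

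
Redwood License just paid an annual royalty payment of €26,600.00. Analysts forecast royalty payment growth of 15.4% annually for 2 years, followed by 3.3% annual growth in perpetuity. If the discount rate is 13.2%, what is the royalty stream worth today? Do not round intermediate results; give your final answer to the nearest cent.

D_1 = 30696.40000
D_2 = 35423.64560
Terminal value at year 2: TV = D_2×(1+g_2)/(r−g_2) = 36592.62590/0.099 = 369622.48389
P_0 = D_1/(1+r)^1 + D_2/(1+r)^2 + TV/(1+r)^2
    = 27116.96113 + 27643.96921 + 288446.66862 = 343207.59896

€343207.60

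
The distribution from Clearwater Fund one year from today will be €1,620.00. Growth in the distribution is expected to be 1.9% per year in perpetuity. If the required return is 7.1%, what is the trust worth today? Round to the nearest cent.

€31153.85

Growing perpetuity: P = D₁ / (r − g) = €1,620.0000 / (0.071 − 0.019) = €31,153.85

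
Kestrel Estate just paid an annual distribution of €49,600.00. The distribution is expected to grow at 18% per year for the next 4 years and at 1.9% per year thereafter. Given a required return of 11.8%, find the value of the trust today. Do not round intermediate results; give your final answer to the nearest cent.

€861025.27

D_1 = 58528.00000
D_2 = 69063.04000
D_3 = 81494.38720
D_4 = 96163.37690
Terminal value at year 4: TV = D_4×(1+g_2)/(r−g_2) = 97990.48106/0.099 = 989802.83896
P_0 = D_1/(1+r)^1 + D_2/(1+r)^2 + D_3/(1+r)^3 + D_4/(1+r)^4 + TV/(1+r)^4
    = 52350.62612 + 55253.79143 + 58317.95518 + 61552.04571 + 633550.85438 = 861025.27282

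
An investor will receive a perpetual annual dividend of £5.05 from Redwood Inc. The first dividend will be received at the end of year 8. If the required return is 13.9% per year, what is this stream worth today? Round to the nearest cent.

Value at end of year 7: C / r = £5.05 / 0.139 = £36.3309
Discount to today: PV = £36.3309 / (1 + 0.139)^7 = £36.3309 / 2.486944 = £14.61

£14.61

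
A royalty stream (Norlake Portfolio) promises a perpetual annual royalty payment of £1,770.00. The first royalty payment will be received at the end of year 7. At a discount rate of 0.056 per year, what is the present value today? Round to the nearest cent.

Value at end of year 6: C / r = £1,770.00 / 0.056 = £31,607.1429
Discount to today: PV = £31,607.1429 / (1 + 0.056)^6 = £31,607.1429 / 1.386703 = £22,793.01

£22793.01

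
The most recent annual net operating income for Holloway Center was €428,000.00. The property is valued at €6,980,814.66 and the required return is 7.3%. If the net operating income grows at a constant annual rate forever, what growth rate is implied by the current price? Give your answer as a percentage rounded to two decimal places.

1.10%

P = D₀(1+g)/(r−g) ⇒ P(r−g) = D₀(1+g) ⇒ g(P+D₀) = P·r − D₀
g = (P·r − D₀)/(P + D₀) = (€6,980,814.66×0.073 − €428,000.00) / (€6,980,814.66 + €428,000.00) = 0.011014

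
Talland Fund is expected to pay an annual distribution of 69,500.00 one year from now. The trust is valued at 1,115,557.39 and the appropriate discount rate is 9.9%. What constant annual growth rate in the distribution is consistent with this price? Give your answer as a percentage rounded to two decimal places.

P = D₁/(r−g) ⇒ g = r − D₁/P = 0.099 − 69,500.00/1,115,557.39 = 0.036699

3.67%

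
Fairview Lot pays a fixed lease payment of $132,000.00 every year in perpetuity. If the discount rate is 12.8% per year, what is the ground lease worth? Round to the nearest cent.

Level perpetuity: PV = C / r = $132,000.00 / 0.128 = $1,031,250.00

$1031250.00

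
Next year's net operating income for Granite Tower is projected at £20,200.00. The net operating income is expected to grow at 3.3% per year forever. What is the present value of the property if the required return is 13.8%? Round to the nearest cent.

Growing perpetuity: P = D₁ / (r − g) = £20,200.0000 / (0.138 − 0.033) = £192,380.95

£192380.95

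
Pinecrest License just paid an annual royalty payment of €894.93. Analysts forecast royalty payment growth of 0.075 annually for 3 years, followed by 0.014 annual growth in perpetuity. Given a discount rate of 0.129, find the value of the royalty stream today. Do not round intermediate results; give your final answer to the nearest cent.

D_1 = 962.04975
D_2 = 1034.20348
D_3 = 1111.76874
Terminal value at year 3: TV = D_3×(1+g_2)/(r−g_2) = 1127.33350/0.115 = 9802.90004
P_0 = D_1/(1+r)^1 + D_2/(1+r)^2 + D_3/(1+r)^3 + TV/(1+r)^3
    = 852.12555 + 811.36844 + 772.56074 + 6811.97034 = 9248.02508

€9248.03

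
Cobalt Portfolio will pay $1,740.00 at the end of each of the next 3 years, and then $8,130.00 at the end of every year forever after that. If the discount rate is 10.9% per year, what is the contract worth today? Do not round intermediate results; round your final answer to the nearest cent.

$58944.62

PV of 3-year annuity: $1,740.00 × [1 − (1+0.109)^−3] / 0.109 = 4259.46987
Perpetuity value at year 3: $8,130.00 / 0.109 = 74587.15596
PV of perpetuity: 74587.15596 / (1+0.109)^3 = 54685.15019
Total PV = 4259.46987 + 54685.15019 = 58944.62006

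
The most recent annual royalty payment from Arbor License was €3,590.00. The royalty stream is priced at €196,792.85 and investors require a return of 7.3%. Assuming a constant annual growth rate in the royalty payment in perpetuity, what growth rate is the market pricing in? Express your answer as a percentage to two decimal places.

P = D₀(1+g)/(r−g) ⇒ P(r−g) = D₀(1+g) ⇒ g(P+D₀) = P·r − D₀
g = (P·r − D₀)/(P + D₀) = (€196,792.85×0.073 − €3,590.00) / (€196,792.85 + €3,590.00) = 0.053776

5.38%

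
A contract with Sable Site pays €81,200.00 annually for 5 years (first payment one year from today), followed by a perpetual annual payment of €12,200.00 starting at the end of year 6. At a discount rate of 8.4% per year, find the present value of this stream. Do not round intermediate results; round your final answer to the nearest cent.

PV of 5-year annuity: €81,200.00 × [1 − (1+0.084)^−5] / 0.084 = 320818.64714
Perpetuity value at year 5: €12,200.00 / 0.084 = 145238.09524
PV of perpetuity: 145238.09524 / (1+0.084)^5 = 97036.27880
Total PV = 320818.64714 + 97036.27880 = 417854.92593

€417854.93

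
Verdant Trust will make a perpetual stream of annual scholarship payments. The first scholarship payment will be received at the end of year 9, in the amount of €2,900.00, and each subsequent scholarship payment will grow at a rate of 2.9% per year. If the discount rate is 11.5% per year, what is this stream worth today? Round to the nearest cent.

Value at end of year 8: C₁ / (r − g) = €2,900.00 / (0.115 − 0.029) = €33,720.9302
Discount to today: PV = €33,720.9302 / (1 + 0.115)^8 = €33,720.9302 / 2.388905 = €14,115.64

€14115.64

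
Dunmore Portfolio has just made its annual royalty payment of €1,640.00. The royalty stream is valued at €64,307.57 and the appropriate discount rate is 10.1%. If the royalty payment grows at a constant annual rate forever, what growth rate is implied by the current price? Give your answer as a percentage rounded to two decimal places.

P = D₀(1+g)/(r−g) ⇒ P(r−g) = D₀(1+g) ⇒ g(P+D₀) = P·r − D₀
g = (P·r − D₀)/(P + D₀) = (€64,307.57×0.101 − €1,640.00) / (€64,307.57 + €1,640.00) = 0.073620

7.36%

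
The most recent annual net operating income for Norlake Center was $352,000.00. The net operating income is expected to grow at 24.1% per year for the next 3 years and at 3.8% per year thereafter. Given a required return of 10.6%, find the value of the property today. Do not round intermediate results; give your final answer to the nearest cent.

$8926098.52

D_1 = 436832.00000
D_2 = 542108.51200
D_3 = 672756.66339
Terminal value at year 3: TV = D_3×(1+g_2)/(r−g_2) = 698321.41660/0.068 = 10269432.59707
P_0 = D_1/(1+r)^1 + D_2/(1+r)^2 + D_3/(1+r)^3 + TV/(1+r)^3
    = 394965.64195 + 443175.73387 + 497270.42110 + 7590686.72208 = 8926098.51901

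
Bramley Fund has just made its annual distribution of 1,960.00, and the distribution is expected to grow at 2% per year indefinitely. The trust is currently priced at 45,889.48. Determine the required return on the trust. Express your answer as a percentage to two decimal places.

D₁ = 1,960.00 × 1.02 = 1,999.2000
P = D₁/(r − g) ⇒ r = D₁/P + g = 1,999.2000/45,889.48 + 0.02 = 0.043566 + 0.02 = 0.063566

6.36%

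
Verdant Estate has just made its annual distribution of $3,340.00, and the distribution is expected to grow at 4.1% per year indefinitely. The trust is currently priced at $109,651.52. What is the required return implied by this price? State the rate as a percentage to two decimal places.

7.27%

D₁ = $3,340.00 × 1.041 = $3,476.9400
P = D₁/(r − g) ⇒ r = D₁/P + g = $3,476.9400/$109,651.52 + 0.041 = 0.031709 + 0.041 = 0.072709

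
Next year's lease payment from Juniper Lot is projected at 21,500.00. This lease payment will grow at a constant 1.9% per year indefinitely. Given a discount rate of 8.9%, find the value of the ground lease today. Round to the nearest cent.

307142.86

Growing perpetuity: P = D₁ / (r − g) = 21,500.0000 / (0.089 − 0.019) = 307,142.86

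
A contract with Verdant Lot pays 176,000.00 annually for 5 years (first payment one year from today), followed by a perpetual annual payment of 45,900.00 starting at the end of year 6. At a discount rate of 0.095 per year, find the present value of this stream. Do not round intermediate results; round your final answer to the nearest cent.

PV of 5-year annuity: 176,000.00 × [1 − (1+0.095)^−5] / 0.095 = 675788.74643
Perpetuity value at year 5: 45,900.00 / 0.095 = 483157.89474
PV of perpetuity: 483157.89474 / (1+0.095)^5 = 306915.26144
Total PV = 675788.74643 + 306915.26144 = 982704.00786

982704.01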